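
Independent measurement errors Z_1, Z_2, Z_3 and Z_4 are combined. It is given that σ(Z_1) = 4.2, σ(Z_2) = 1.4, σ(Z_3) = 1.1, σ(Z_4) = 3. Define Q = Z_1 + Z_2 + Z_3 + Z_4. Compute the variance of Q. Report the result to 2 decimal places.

var(Z_1) = 17.64, var(Z_2) = 1.96, var(Z_3) = 1.21, var(Z_4) = 9
By independence, var(Q) = (1)²var(Z_1) + (1)²var(Z_2) + (1)²var(Z_3) + (1)²var(Z_4)
= (1)²·17.64 + (1)²·1.96 + (1)²·1.21 + (1)²·9 = 29.81

29.81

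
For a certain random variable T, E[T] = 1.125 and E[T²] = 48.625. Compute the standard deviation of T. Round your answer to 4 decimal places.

Var(T) = 48.625 − (1.125)² = 47.359375
SD(T) = √47.359375 ≈ 6.8818

6.8818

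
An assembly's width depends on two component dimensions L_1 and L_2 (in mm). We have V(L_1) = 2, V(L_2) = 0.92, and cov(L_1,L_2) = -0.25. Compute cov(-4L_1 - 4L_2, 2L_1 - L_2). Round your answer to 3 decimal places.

-11.320

cov(-4L_1 - 4L_2, 2L_1 - L_2) = (-4)(2)V(L_1) + (-4)(-1)V(L_2) + [(-4)(-1) + (-4)(2)]cov(L_1,L_2)
= -8·2 + 4·0.92 + -4·-0.25 = -11.32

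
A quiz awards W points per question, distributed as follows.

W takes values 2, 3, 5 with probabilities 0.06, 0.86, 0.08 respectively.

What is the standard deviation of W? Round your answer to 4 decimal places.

E[W] = (2)(0.06) + (3)(0.86) + (5)(0.08) = 3.1
E[W²] = (2)²(0.06) + (3)²(0.86) + (5)²(0.08) = 9.98
V(W) = E[W²] − (E[W])² = 9.98 − (3.1)² = 0.37
SD(W) = √0.37 ≈ 0.6083

0.6083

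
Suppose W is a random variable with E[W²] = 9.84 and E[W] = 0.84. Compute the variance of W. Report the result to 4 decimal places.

V(W) = 9.84 − (0.84)² = 9.1344

9.1344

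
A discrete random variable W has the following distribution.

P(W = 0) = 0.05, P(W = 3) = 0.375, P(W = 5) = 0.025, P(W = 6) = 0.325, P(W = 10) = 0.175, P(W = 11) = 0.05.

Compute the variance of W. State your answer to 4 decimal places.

9.0000

E[W] = (0)(0.05) + (3)(0.375) + (5)(0.025) + (6)(0.325) + (10)(0.175) + (11)(0.05) = 5.5
E[W²] = (0)²(0.05) + (3)²(0.375) + (5)²(0.025) + (6)²(0.325) + (10)²(0.175) + (11)²(0.05) = 39.25
Var(W) = E[W²] − (E[W])² = 39.25 − (5.5)² = 9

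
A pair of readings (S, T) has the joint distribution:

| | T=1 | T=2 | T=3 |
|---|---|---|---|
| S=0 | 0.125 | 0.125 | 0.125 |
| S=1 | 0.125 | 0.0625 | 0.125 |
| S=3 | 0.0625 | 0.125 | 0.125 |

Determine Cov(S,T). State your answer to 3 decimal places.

E[S] = 1.25,  E[T] = 2.0625
E[ST] = 2.6875
Cov(S,T) = E[ST] − E[S]E[T] = 2.6875 − (1.25)(2.0625) = 0.109375

0.109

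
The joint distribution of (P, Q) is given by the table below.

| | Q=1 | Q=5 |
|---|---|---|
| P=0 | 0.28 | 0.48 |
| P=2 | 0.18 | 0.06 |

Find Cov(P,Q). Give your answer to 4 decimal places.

E[P] = 0.48,  E[Q] = 3.16
E[PQ] = 0.96
Cov(P,Q) = E[PQ] − E[P]E[Q] = 0.96 − (0.48)(3.16) = -0.5568

-0.5568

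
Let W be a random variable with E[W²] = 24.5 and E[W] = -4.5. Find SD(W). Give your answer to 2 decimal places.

var(W) = 24.5 − (-4.5)² = 4.25
SD(W) = √4.25 ≈ 2.06

2.06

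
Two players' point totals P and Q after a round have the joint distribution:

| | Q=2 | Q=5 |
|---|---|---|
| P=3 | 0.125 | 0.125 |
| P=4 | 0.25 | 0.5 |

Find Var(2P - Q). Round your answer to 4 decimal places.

2.4844

E[P] = 3.75,  E[Q] = 3.875,  E[PQ] = 14.625
Var(P) = 14.25 − (3.75)² = 0.1875;  Var(Q) = 17.125 − (3.875)² = 2.109375
Cov(P,Q) = 14.625 − (3.75)(3.875) = 0.09375
Var(2P - Q) = (2)²·0.1875 + (-1)²·2.109375 + 2·(2)·(-1)·0.09375 = 2.484375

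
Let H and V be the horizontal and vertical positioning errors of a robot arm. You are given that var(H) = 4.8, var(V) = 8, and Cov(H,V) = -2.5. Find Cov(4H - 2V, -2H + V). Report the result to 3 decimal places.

Cov(4H - 2V, -2H + V) = (4)(-2)var(H) + (-2)(1)var(V) + [(4)(1) + (-2)(-2)]Cov(H,V)
= -8·4.8 + -2·8 + 8·-2.5 = -74.4

-74.400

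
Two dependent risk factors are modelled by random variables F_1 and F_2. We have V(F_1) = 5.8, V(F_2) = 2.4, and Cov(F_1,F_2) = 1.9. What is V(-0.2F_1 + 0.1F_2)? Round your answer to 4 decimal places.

0.1800

V(-0.2F_1 + 0.1F_2) = (-0.2)²·V(F_1) + (0.1)²·V(F_2) + 2·(-0.2)·(0.1)·Cov(F_1,F_2)
= 0.04·5.8 + 0.01·2.4 + -0.04·1.9 = 0.18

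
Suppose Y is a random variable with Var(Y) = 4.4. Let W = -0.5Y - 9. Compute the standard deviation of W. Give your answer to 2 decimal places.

Var(-0.5Y - 9) = (-0.5)²·4.4 = 1.1
SD(W) = √1.1 ≈ 1.05

1.05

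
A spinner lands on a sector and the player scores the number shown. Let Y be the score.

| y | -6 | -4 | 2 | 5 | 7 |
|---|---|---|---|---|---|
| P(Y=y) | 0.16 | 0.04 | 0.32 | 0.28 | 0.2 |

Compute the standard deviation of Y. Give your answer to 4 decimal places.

4.3701

E[Y] = (-6)(0.16) + (-4)(0.04) + (2)(0.32) + (5)(0.28) + (7)(0.2) = 2.32
E[Y²] = (-6)²(0.16) + (-4)²(0.04) + (2)²(0.32) + (5)²(0.28) + (7)²(0.2) = 24.48
V(Y) = E[Y²] − (E[Y])² = 24.48 − (2.32)² = 19.0976
SD(Y) = √19.0976 ≈ 4.3701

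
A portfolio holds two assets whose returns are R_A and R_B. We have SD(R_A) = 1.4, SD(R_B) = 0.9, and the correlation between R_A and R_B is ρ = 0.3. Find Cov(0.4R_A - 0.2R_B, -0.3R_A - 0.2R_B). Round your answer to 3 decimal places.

-0.210

Var(R_A) = (1.4)² = 1.96;  Var(R_B) = (0.9)² = 0.81
Cov(R_A,R_B) = ρ·SD(R_A)·SD(R_B) = 0.3·1.4·0.9 = 0.378
Cov(0.4R_A - 0.2R_B, -0.3R_A - 0.2R_B) = (0.4)(-0.3)Var(R_A) + (-0.2)(-0.2)Var(R_B) + [(0.4)(-0.2) + (-0.2)(-0.3)]Cov(R_A,R_B)
= -0.12·1.96 + 0.04·0.81 + -0.02·0.378 = -0.21036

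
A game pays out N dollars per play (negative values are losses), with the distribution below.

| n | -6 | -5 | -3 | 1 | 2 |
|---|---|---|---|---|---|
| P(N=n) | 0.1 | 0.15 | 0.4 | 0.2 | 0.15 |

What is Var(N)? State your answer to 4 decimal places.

E[N] = (-6)(0.1) + (-5)(0.15) + (-3)(0.4) + (1)(0.2) + (2)(0.15) = -2.05
E[N²] = (-6)²(0.1) + (-5)²(0.15) + (-3)²(0.4) + (1)²(0.2) + (2)²(0.15) = 11.75
Var(N) = E[N²] − (E[N])² = 11.75 − (-2.05)² = 7.5475

7.5475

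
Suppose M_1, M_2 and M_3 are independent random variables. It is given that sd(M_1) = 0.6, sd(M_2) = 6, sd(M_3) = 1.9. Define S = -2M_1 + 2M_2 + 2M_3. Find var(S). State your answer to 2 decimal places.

var(M_1) = 0.36, var(M_2) = 36, var(M_3) = 3.61
By independence, var(S) = (-2)²var(M_1) + (2)²var(M_2) + (2)²var(M_3)
= (-2)²·0.36 + (2)²·36 + (2)²·3.61 = 159.88

159.88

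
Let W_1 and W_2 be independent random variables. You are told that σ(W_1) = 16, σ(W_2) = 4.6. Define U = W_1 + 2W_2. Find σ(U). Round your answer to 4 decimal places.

V(W_1) = 256, V(W_2) = 21.16
By independence, V(U) = (1)²V(W_1) + (2)²V(W_2)
= (1)²·256 + (2)²·21.16 = 340.64
σ(U) = √340.64 ≈ 18.4564

18.4564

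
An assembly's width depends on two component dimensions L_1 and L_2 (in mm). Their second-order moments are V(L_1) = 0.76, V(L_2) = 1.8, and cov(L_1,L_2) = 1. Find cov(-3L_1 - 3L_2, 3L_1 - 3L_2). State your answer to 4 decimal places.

9.3600

cov(-3L_1 - 3L_2, 3L_1 - 3L_2) = (-3)(3)V(L_1) + (-3)(-3)V(L_2) + [(-3)(-3) + (-3)(3)]cov(L_1,L_2)
= -9·0.76 + 9·1.8 + 0·1 = 9.36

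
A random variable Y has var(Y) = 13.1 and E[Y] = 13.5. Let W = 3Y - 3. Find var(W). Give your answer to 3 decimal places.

var(3Y - 3) = (3)²·var(Y) = 9·13.1 = 117.9

117.900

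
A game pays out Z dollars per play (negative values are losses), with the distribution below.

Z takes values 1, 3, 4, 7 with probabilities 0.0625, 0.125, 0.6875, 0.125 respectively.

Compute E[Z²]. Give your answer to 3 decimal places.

E[Z²] = (1)²(0.0625) + (3)²(0.125) + (4)²(0.6875) + (7)²(0.125) = 18.3125

18.313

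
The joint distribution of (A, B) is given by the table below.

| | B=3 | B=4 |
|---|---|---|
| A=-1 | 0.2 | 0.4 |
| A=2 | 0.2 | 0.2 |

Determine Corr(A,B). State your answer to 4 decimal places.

-0.1667

E[A] = 0.2,  E[B] = 3.6
E[AB] = 0.6
Cov(A,B) = E[AB] − E[A]E[B] = 0.6 − (0.2)(3.6) = -0.12
Var(A) = 2.16,  Var(B) = 0.24
ρ = -0.12 / √(2.16·0.24) ≈ -0.1667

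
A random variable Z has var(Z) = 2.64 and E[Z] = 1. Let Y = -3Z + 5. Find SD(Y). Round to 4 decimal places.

var(-3Z + 5) = (-3)²·2.64 = 23.76
SD(Y) = √23.76 ≈ 4.8744

4.8744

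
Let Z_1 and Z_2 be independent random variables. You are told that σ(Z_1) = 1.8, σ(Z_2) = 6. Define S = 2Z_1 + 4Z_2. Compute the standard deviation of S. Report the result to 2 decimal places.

Var(Z_1) = 3.24, Var(Z_2) = 36
By independence, Var(S) = (2)²Var(Z_1) + (4)²Var(Z_2)
= (2)²·3.24 + (4)²·36 = 588.96
σ(S) = √588.96 ≈ 24.27

24.27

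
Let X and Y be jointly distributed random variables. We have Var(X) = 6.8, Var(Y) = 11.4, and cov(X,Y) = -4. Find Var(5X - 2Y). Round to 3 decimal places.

295.600

Var(5X - 2Y) = (5)²·Var(X) + (-2)²·Var(Y) + 2·(5)·(-2)·cov(X,Y)
= 25·6.8 + 4·11.4 + -20·-4 = 295.6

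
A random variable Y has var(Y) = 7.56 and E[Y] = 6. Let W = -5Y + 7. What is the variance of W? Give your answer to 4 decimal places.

var(-5Y + 7) = (-5)²·var(Y) = 25·7.56 = 189

189.0000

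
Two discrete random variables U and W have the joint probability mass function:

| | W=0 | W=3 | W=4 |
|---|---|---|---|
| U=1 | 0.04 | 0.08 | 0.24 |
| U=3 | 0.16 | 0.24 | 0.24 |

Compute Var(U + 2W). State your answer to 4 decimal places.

8.6784

E[U] = 2.28,  E[W] = 2.88,  E[UW] = 6.24
Var(U) = 6.12 − (2.28)² = 0.9216;  Var(W) = 10.56 − (2.88)² = 2.2656
cov(U,W) = 6.24 − (2.28)(2.88) = -0.3264
Var(U + 2W) = (1)²·0.9216 + (2)²·2.2656 + 2·(1)·(2)·-0.3264 = 8.6784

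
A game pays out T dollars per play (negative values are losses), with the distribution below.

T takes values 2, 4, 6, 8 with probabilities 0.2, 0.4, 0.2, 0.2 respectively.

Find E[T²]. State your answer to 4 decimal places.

E[T²] = (2)²(0.2) + (4)²(0.4) + (6)²(0.2) + (8)²(0.2) = 27.2

27.2000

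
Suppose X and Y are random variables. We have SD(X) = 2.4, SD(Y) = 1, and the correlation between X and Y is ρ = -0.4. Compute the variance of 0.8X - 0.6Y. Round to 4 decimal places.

4.9680

V(X) = (2.4)² = 5.76;  V(Y) = (1)² = 1
cov(X,Y) = ρ·SD(X)·SD(Y) = -0.4·2.4·1 = -0.96
V(0.8X - 0.6Y) = (0.8)²·V(X) + (-0.6)²·V(Y) + 2·(0.8)·(-0.6)·cov(X,Y)
= 0.64·5.76 + 0.36·1 + -0.96·-0.96 = 4.968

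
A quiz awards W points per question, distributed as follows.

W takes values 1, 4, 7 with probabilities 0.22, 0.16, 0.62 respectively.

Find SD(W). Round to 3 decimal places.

E[W] = (1)(0.22) + (4)(0.16) + (7)(0.62) = 5.2
E[W²] = (1)²(0.22) + (4)²(0.16) + (7)²(0.62) = 33.16
V(W) = E[W²] − (E[W])² = 33.16 − (5.2)² = 6.12
SD(W) = √6.12 ≈ 2.474

2.474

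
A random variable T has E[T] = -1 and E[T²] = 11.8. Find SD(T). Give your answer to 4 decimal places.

3.2863

V(T) = 11.8 − (-1)² = 10.8
SD(T) = √10.8 ≈ 3.2863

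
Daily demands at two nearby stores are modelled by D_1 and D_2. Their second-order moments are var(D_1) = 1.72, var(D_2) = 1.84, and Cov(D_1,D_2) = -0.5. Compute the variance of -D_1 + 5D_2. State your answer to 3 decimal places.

52.720

var(-D_1 + 5D_2) = (-1)²·var(D_1) + (5)²·var(D_2) + 2·(-1)·(5)·Cov(D_1,D_2)
= 1·1.72 + 25·1.84 + -10·-0.5 = 52.72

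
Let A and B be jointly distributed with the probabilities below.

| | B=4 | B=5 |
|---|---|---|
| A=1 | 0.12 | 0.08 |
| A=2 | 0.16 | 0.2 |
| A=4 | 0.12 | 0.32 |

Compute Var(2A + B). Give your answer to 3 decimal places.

E[A] = 2.68,  E[B] = 4.6,  E[AB] = 12.48
Var(A) = 8.68 − (2.68)² = 1.4976;  Var(B) = 21.4 − (4.6)² = 0.24
cov(A,B) = 12.48 − (2.68)(4.6) = 0.152
Var(2A + B) = (2)²·1.4976 + (1)²·0.24 + 2·(2)·(1)·0.152 = 6.8384

6.838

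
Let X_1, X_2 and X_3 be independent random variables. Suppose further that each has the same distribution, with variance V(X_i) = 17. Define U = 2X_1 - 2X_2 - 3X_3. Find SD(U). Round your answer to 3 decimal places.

17.000

By independence, V(U) = (2)²V(X_1) + (-2)²V(X_2) + (-3)²V(X_3)
= (2)²·17 + (-2)²·17 + (-3)²·17 = 289
SD(U) = √289 ≈ 17.000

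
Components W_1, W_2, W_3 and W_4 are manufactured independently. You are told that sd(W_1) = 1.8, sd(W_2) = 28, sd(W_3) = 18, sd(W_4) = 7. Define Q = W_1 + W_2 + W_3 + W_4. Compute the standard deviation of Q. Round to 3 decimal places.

V(W_1) = 3.24, V(W_2) = 784, V(W_3) = 324, V(W_4) = 49
By independence, V(Q) = (1)²V(W_1) + (1)²V(W_2) + (1)²V(W_3) + (1)²V(W_4)
= (1)²·3.24 + (1)²·784 + (1)²·324 + (1)²·49 = 1160.24
sd(Q) = √1160.24 ≈ 34.062

34.062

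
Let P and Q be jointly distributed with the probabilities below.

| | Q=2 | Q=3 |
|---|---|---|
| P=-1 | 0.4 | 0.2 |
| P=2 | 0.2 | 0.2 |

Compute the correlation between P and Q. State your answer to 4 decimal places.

0.1667

E[P] = 0.2,  E[Q] = 2.4
E[PQ] = 0.6
Cov(P,Q) = E[PQ] − E[P]E[Q] = 0.6 − (0.2)(2.4) = 0.12
V(P) = 2.16,  V(Q) = 0.24
ρ = 0.12 / √(2.16·0.24) ≈ 0.1667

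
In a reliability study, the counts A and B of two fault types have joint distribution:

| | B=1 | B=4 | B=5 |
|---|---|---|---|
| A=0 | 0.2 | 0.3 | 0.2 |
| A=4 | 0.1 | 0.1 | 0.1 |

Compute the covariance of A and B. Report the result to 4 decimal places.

-0.0800

E[A] = 1.2,  E[B] = 3.4
E[AB] = 4
cov(A,B) = E[AB] − E[A]E[B] = 4 − (1.2)(3.4) = -0.08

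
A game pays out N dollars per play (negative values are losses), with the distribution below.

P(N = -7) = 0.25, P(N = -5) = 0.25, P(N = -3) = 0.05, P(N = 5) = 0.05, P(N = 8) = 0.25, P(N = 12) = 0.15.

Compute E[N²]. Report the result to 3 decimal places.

E[N²] = (-7)²(0.25) + (-5)²(0.25) + (-3)²(0.05) + (5)²(0.05) + (8)²(0.25) + (12)²(0.15) = 57.8

57.800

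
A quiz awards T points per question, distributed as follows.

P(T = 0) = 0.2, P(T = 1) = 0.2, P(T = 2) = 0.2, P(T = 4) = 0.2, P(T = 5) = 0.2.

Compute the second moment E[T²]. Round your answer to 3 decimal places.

E[T²] = (0)²(0.2) + (1)²(0.2) + (2)²(0.2) + (4)²(0.2) + (5)²(0.2) = 9.2

9.200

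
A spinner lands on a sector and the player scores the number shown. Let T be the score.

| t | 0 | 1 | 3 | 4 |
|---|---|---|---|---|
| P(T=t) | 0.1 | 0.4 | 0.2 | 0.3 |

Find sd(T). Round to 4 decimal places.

E[T] = (0)(0.1) + (1)(0.4) + (3)(0.2) + (4)(0.3) = 2.2
E[T²] = (0)²(0.1) + (1)²(0.4) + (3)²(0.2) + (4)²(0.3) = 7
Var(T) = E[T²] − (E[T])² = 7 − (2.2)² = 2.16
sd(T) = √2.16 ≈ 1.4697

1.4697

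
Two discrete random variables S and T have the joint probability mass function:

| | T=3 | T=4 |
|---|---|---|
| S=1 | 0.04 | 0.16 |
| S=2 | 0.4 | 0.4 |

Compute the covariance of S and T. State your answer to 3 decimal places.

-0.048

E[S] = 1.8,  E[T] = 3.56
E[ST] = 6.36
Cov(S,T) = E[ST] − E[S]E[T] = 6.36 − (1.8)(3.56) = -0.048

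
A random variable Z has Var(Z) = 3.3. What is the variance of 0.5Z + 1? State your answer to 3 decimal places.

0.825

Var(0.5Z + 1) = (0.5)²·Var(Z) = 0.25·3.3 = 0.825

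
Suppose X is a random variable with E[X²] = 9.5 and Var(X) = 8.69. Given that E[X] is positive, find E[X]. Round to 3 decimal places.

(E[X])² = E[X²] − Var(X) = 9.5 − 8.69 = 0.81
E[X] = √0.81 = 0.9

0.900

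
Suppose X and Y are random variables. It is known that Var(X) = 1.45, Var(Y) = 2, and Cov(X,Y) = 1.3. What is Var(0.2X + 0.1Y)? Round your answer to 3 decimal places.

Var(0.2X + 0.1Y) = (0.2)²·Var(X) + (0.1)²·Var(Y) + 2·(0.2)·(0.1)·Cov(X,Y)
= 0.04·1.45 + 0.01·2 + 0.04·1.3 = 0.13

0.130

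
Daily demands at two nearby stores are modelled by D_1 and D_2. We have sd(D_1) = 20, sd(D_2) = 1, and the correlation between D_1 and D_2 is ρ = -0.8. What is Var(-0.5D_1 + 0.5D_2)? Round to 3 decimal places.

108.250

Var(D_1) = (20)² = 400;  Var(D_2) = (1)² = 1
cov(D_1,D_2) = ρ·sd(D_1)·sd(D_2) = -0.8·20·1 = -16
Var(-0.5D_1 + 0.5D_2) = (-0.5)²·Var(D_1) + (0.5)²·Var(D_2) + 2·(-0.5)·(0.5)·cov(D_1,D_2)
= 0.25·400 + 0.25·1 + -0.5·-16 = 108.25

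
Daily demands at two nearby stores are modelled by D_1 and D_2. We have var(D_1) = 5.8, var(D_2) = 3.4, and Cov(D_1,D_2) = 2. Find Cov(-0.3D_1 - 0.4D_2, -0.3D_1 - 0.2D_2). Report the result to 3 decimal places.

1.154

Cov(-0.3D_1 - 0.4D_2, -0.3D_1 - 0.2D_2) = (-0.3)(-0.3)var(D_1) + (-0.4)(-0.2)var(D_2) + [(-0.3)(-0.2) + (-0.4)(-0.3)]Cov(D_1,D_2)
= 0.09·5.8 + 0.08·3.4 + 0.18·2 = 1.154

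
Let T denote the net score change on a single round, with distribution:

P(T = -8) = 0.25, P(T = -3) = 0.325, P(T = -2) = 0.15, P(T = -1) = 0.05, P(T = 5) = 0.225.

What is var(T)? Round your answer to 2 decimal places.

E[T] = (-8)(0.25) + (-3)(0.325) + (-2)(0.15) + (-1)(0.05) + (5)(0.225) = -2.2
E[T²] = (-8)²(0.25) + (-3)²(0.325) + (-2)²(0.15) + (-1)²(0.05) + (5)²(0.225) = 25.2
var(T) = E[T²] − (E[T])² = 25.2 − (-2.2)² = 20.36

20.36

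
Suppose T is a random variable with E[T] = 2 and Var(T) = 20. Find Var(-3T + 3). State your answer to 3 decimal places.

180.000

Var(-3T + 3) = (-3)²·Var(T) = 9·20 = 180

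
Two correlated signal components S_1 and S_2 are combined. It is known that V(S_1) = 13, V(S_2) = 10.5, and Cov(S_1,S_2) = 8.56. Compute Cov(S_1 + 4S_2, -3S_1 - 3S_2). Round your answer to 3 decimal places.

-293.400

Cov(S_1 + 4S_2, -3S_1 - 3S_2) = (1)(-3)V(S_1) + (4)(-3)V(S_2) + [(1)(-3) + (4)(-3)]Cov(S_1,S_2)
= -3·13 + -12·10.5 + -15·8.56 = -293.4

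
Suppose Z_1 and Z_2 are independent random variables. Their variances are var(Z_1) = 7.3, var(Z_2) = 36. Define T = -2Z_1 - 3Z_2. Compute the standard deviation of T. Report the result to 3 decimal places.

18.794

By independence, var(T) = (-2)²var(Z_1) + (-3)²var(Z_2)
= (-2)²·7.3 + (-3)²·36 = 353.2
σ(T) = √353.2 ≈ 18.794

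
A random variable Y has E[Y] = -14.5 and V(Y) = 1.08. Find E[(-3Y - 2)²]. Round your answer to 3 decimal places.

1731.970

E[-3Y - 2] = -3·-14.5 − 2 = 41.5
V(-3Y - 2) = (-3)²·1.08 = 9.72
E[(-3Y - 2)²] = V((-3Y - 2)) + (E[(-3Y - 2)])² = 9.72 + (41.5)² = 1731.97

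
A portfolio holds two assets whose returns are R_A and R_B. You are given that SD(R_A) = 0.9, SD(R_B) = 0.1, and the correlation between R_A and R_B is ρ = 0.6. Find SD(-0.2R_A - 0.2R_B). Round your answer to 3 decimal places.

0.193

Var(R_A) = (0.9)² = 0.81;  Var(R_B) = (0.1)² = 0.01
cov(R_A,R_B) = ρ·SD(R_A)·SD(R_B) = 0.6·0.9·0.1 = 0.054
Var(-0.2R_A - 0.2R_B) = (-0.2)²·Var(R_A) + (-0.2)²·Var(R_B) + 2·(-0.2)·(-0.2)·cov(R_A,R_B)
= 0.04·0.81 + 0.04·0.01 + 0.08·0.054 = 0.03712
SD(-0.2R_A - 0.2R_B) = √0.03712 ≈ 0.193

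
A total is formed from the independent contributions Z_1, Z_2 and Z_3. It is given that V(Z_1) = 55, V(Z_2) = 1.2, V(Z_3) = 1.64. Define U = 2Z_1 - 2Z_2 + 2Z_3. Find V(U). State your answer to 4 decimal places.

231.3600

By independence, V(U) = (2)²V(Z_1) + (-2)²V(Z_2) + (2)²V(Z_3)
= (2)²·55 + (-2)²·1.2 + (2)²·1.64 = 231.36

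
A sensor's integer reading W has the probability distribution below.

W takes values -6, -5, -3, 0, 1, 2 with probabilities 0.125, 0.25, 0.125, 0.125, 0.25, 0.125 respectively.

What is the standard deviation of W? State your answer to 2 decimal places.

3.02

E[W] = (-6)(0.125) + (-5)(0.25) + (-3)(0.125) + (0)(0.125) + (1)(0.25) + (2)(0.125) = -1.875
E[W²] = (-6)²(0.125) + (-5)²(0.25) + (-3)²(0.125) + (0)²(0.125) + (1)²(0.25) + (2)²(0.125) = 12.625
V(W) = E[W²] − (E[W])² = 12.625 − (-1.875)² = 9.109375
σ(W) = √9.109375 ≈ 3.02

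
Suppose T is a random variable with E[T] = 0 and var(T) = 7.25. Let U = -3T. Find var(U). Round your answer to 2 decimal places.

var(-3T) = (-3)²·var(T) = 9·7.25 = 65.25

65.25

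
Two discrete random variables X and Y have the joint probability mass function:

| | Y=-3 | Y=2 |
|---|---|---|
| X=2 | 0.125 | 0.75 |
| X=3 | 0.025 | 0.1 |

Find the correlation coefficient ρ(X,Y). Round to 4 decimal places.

-0.0529

E[X] = 2.125,  E[Y] = 1.25
E[XY] = 2.625
Cov(X,Y) = E[XY] − E[X]E[Y] = 2.625 − (2.125)(1.25) = -0.03125
Var(X) = 0.109375,  Var(Y) = 3.1875
ρ = -0.03125 / √(0.109375·3.1875) ≈ -0.0529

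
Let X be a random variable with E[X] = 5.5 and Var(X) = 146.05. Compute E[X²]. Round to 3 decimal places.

176.300

E[X²] = Var(X) + (E[X])² = 146.05 + (5.5)² = 176.3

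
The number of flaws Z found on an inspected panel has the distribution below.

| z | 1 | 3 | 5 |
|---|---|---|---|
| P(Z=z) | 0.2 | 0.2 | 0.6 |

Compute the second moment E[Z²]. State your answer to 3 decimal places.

17.000

E[Z²] = (1)²(0.2) + (3)²(0.2) + (5)²(0.6) = 17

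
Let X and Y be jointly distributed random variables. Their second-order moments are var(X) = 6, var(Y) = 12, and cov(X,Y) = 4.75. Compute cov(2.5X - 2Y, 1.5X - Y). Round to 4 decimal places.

cov(2.5X - 2Y, 1.5X - Y) = (2.5)(1.5)var(X) + (-2)(-1)var(Y) + [(2.5)(-1) + (-2)(1.5)]cov(X,Y)
= 3.75·6 + 2·12 + -5.5·4.75 = 20.375

20.3750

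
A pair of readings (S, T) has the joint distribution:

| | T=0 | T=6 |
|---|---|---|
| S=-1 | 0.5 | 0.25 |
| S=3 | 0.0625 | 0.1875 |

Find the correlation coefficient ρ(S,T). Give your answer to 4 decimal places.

0.3637

E[S] = 0,  E[T] = 2.625
E[ST] = 1.875
Cov(S,T) = E[ST] − E[S]E[T] = 1.875 − (0)(2.625) = 1.875
Var(S) = 3,  Var(T) = 8.859375
ρ = 1.875 / √(3·8.859375) ≈ 0.3637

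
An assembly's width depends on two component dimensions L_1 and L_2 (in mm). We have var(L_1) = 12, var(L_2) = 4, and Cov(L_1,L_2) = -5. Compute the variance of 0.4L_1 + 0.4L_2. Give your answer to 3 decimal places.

0.960

var(0.4L_1 + 0.4L_2) = (0.4)²·var(L_1) + (0.4)²·var(L_2) + 2·(0.4)·(0.4)·Cov(L_1,L_2)
= 0.16·12 + 0.16·4 + 0.32·-5 = 0.96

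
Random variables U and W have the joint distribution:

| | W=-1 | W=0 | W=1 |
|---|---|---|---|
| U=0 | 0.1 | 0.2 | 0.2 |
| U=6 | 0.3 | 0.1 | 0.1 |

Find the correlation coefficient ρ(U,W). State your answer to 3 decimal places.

E[U] = 3,  E[W] = -0.1
E[UW] = -1.2
Cov(U,W) = E[UW] − E[U]E[W] = -1.2 − (3)(-0.1) = -0.9
Var(U) = 9,  Var(W) = 0.69
ρ = -0.9 / √(9·0.69) ≈ -0.361

-0.361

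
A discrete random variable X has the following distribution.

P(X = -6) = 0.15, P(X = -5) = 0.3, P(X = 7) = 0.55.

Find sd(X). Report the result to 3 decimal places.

6.144

E[X] = (-6)(0.15) + (-5)(0.3) + (7)(0.55) = 1.45
E[X²] = (-6)²(0.15) + (-5)²(0.3) + (7)²(0.55) = 39.85
Var(X) = E[X²] − (E[X])² = 39.85 − (1.45)² = 37.7475
sd(X) = √37.7475 ≈ 6.144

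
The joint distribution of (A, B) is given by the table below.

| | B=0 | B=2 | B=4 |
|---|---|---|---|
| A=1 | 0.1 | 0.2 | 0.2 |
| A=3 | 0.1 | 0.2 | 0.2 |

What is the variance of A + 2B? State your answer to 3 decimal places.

9.960

E[A] = 2,  E[B] = 2.4,  E[AB] = 4.8
Var(A) = 5 − (2)² = 1;  Var(B) = 8 − (2.4)² = 2.24
cov(A,B) = 4.8 − (2)(2.4) = 0
Var(A + 2B) = (1)²·1 + (2)²·2.24 + 2·(1)·(2)·0 = 9.96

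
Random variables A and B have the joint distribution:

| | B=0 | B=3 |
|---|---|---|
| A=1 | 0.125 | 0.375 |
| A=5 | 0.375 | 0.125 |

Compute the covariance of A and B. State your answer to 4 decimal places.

E[A] = 3,  E[B] = 1.5
E[AB] = 3
Cov(A,B) = E[AB] − E[A]E[B] = 3 − (3)(1.5) = -1.5

-1.5000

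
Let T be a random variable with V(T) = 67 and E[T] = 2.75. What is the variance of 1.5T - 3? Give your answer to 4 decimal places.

150.7500

V(1.5T - 3) = (1.5)²·V(T) = 2.25·67 = 150.75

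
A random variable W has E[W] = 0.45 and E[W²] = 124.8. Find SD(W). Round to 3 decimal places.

Var(W) = 124.8 − (0.45)² = 124.5975
SD(W) = √124.5975 ≈ 11.162

11.162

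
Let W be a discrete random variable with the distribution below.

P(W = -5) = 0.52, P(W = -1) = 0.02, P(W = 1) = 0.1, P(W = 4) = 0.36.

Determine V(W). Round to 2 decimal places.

E[W] = (-5)(0.52) + (-1)(0.02) + (1)(0.1) + (4)(0.36) = -1.08
E[W²] = (-5)²(0.52) + (-1)²(0.02) + (1)²(0.1) + (4)²(0.36) = 18.88
V(W) = E[W²] − (E[W])² = 18.88 − (-1.08)² = 17.7136

17.71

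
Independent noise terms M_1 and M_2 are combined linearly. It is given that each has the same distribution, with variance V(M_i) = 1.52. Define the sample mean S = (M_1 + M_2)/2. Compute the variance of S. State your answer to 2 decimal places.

By independence, V(S) = (0.5)²V(M_1) + (0.5)²V(M_2)
= (0.5)²·1.52 + (0.5)²·1.52 = 0.76

0.76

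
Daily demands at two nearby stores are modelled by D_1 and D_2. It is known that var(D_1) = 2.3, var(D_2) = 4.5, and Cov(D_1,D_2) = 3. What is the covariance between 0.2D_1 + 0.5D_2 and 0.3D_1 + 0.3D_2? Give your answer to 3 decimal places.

Cov(0.2D_1 + 0.5D_2, 0.3D_1 + 0.3D_2) = (0.2)(0.3)var(D_1) + (0.5)(0.3)var(D_2) + [(0.2)(0.3) + (0.5)(0.3)]Cov(D_1,D_2)
= 0.06·2.3 + 0.15·4.5 + 0.21·3 = 1.443

1.443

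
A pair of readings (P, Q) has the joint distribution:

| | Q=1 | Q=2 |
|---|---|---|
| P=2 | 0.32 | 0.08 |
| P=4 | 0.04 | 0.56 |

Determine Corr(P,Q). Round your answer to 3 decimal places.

0.748

E[P] = 3.2,  E[Q] = 1.64
E[PQ] = 5.6
Cov(P,Q) = E[PQ] − E[P]E[Q] = 5.6 − (3.2)(1.64) = 0.352
var(P) = 0.96,  var(Q) = 0.2304
ρ = 0.352 / √(0.96·0.2304) ≈ 0.748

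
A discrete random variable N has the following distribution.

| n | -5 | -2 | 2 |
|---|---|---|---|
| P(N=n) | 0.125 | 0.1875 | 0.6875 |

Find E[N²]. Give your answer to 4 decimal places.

6.6250

E[N²] = (-5)²(0.125) + (-2)²(0.1875) + (2)²(0.6875) = 6.625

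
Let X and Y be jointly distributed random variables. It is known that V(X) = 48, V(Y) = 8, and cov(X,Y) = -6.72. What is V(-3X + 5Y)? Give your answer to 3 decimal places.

833.600

V(-3X + 5Y) = (-3)²·V(X) + (5)²·V(Y) + 2·(-3)·(5)·cov(X,Y)
= 9·48 + 25·8 + -30·-6.72 = 833.6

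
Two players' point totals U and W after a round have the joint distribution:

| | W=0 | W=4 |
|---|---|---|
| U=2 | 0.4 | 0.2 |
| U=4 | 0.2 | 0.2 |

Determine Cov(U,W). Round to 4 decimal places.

0.3200

E[U] = 2.8,  E[W] = 1.6
E[UW] = 4.8
Cov(U,W) = E[UW] − E[U]E[W] = 4.8 − (2.8)(1.6) = 0.32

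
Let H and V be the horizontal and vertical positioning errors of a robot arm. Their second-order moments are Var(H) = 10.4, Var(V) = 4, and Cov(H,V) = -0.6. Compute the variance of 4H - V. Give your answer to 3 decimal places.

Var(4H - V) = (4)²·Var(H) + (-1)²·Var(V) + 2·(4)·(-1)·Cov(H,V)
= 16·10.4 + 1·4 + -8·-0.6 = 175.2

175.200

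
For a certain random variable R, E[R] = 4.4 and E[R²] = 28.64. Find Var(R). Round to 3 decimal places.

9.280

Var(R) = 28.64 − (4.4)² = 9.28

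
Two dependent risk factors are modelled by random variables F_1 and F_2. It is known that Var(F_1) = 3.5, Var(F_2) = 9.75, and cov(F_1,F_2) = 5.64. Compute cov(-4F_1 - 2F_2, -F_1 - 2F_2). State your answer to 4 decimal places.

109.4000

cov(-4F_1 - 2F_2, -F_1 - 2F_2) = (-4)(-1)Var(F_1) + (-2)(-2)Var(F_2) + [(-4)(-2) + (-2)(-1)]cov(F_1,F_2)
= 4·3.5 + 4·9.75 + 10·5.64 = 109.4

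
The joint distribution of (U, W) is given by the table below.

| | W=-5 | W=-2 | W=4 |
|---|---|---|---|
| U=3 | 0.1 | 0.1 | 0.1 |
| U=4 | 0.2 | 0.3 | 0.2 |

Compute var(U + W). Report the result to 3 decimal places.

12.840

E[U] = 3.7,  E[W] = -1.1,  E[UW] = -4.1
var(U) = 13.9 − (3.7)² = 0.21;  var(W) = 13.9 − (-1.1)² = 12.69
Cov(U,W) = -4.1 − (3.7)(-1.1) = -0.03
var(U + W) = (1)²·0.21 + (1)²·12.69 + 2·(1)·(1)·-0.03 = 12.84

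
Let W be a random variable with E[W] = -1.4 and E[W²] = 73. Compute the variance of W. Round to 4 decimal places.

Var(W) = 73 − (-1.4)² = 71.04

71.0400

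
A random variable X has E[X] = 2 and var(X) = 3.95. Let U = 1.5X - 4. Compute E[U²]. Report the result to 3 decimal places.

E[1.5X - 4] = 1.5·2 − 4 = -1
var(1.5X - 4) = (1.5)²·3.95 = 8.8875
E[U²] = var(U) + (E[U])² = 8.8875 + (-1)² = 9.8875

9.888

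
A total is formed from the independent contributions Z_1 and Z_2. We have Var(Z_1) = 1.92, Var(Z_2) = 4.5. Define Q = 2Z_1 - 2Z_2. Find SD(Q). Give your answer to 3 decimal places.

By independence, Var(Q) = (2)²Var(Z_1) + (-2)²Var(Z_2)
= (2)²·1.92 + (-2)²·4.5 = 25.68
SD(Q) = √25.68 ≈ 5.068

5.068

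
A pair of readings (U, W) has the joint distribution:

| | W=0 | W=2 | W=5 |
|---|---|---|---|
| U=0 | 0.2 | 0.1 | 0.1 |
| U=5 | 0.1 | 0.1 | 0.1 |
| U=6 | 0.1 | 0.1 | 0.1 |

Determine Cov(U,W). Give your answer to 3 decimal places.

E[U] = 3.3,  E[W] = 2.1
E[UW] = 7.7
Cov(U,W) = E[UW] − E[U]E[W] = 7.7 − (3.3)(2.1) = 0.77

0.770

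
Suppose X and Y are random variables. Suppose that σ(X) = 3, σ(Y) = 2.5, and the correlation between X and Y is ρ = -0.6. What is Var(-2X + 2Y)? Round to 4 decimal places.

97.0000

Var(X) = (3)² = 9;  Var(Y) = (2.5)² = 6.25
Cov(X,Y) = ρ·σ(X)·σ(Y) = -0.6·3·2.5 = -4.5
Var(-2X + 2Y) = (-2)²·Var(X) + (2)²·Var(Y) + 2·(-2)·(2)·Cov(X,Y)
= 4·9 + 4·6.25 + -8·-4.5 = 97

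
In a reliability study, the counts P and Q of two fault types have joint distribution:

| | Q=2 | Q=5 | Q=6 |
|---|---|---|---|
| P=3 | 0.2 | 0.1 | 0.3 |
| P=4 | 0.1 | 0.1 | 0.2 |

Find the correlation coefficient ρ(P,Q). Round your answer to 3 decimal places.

E[P] = 3.4,  E[Q] = 4.6
E[PQ] = 15.7
cov(P,Q) = E[PQ] − E[P]E[Q] = 15.7 − (3.4)(4.6) = 0.06
Var(P) = 0.24,  Var(Q) = 3.04
ρ = 0.06 / √(0.24·3.04) ≈ 0.070

0.070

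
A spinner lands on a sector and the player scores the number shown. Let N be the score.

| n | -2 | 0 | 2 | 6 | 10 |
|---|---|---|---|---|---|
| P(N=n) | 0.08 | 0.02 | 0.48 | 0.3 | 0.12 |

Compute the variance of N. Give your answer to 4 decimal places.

10.6000

E[N] = (-2)(0.08) + (0)(0.02) + (2)(0.48) + (6)(0.3) + (10)(0.12) = 3.8
E[N²] = (-2)²(0.08) + (0)²(0.02) + (2)²(0.48) + (6)²(0.3) + (10)²(0.12) = 25.04
var(N) = E[N²] − (E[N])² = 25.04 − (3.8)² = 10.6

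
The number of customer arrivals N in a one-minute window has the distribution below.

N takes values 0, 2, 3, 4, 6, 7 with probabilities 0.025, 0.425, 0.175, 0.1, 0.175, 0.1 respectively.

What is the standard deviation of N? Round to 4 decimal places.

1.9103

E[N] = (0)(0.025) + (2)(0.425) + (3)(0.175) + (4)(0.1) + (6)(0.175) + (7)(0.1) = 3.525
E[N²] = (0)²(0.025) + (2)²(0.425) + (3)²(0.175) + (4)²(0.1) + (6)²(0.175) + (7)²(0.1) = 16.075
Var(N) = E[N²] − (E[N])² = 16.075 − (3.525)² = 3.649375
sd(N) = √3.649375 ≈ 1.9103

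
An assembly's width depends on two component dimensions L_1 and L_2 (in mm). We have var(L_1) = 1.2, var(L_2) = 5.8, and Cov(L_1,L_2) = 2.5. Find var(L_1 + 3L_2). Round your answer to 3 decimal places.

68.400

var(L_1 + 3L_2) = (1)²·var(L_1) + (3)²·var(L_2) + 2·(1)·(3)·Cov(L_1,L_2)
= 1·1.2 + 9·5.8 + 6·2.5 = 68.4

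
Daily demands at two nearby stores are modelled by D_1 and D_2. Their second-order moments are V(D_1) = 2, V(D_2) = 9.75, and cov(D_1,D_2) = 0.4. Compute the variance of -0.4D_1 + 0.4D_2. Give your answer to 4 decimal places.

1.7520

V(-0.4D_1 + 0.4D_2) = (-0.4)²·V(D_1) + (0.4)²·V(D_2) + 2·(-0.4)·(0.4)·cov(D_1,D_2)
= 0.16·2 + 0.16·9.75 + -0.32·0.4 = 1.752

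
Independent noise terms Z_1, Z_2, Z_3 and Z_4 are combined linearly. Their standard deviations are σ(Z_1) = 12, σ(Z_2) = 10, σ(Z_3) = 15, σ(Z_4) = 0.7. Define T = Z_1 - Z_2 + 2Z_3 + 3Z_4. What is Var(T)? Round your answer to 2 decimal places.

Var(Z_1) = 144, Var(Z_2) = 100, Var(Z_3) = 225, Var(Z_4) = 0.49
By independence, Var(T) = (1)²Var(Z_1) + (-1)²Var(Z_2) + (2)²Var(Z_3) + (3)²Var(Z_4)
= (1)²·144 + (-1)²·100 + (2)²·225 + (3)²·0.49 = 1148.41

1148.41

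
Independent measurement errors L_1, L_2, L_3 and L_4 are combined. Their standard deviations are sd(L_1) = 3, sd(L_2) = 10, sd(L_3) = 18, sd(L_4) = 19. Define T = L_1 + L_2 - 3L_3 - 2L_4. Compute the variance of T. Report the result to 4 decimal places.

V(L_1) = 9, V(L_2) = 100, V(L_3) = 324, V(L_4) = 361
By independence, V(T) = (1)²V(L_1) + (1)²V(L_2) + (-3)²V(L_3) + (-2)²V(L_4)
= (1)²·9 + (1)²·100 + (-3)²·324 + (-2)²·361 = 4469

4469.0000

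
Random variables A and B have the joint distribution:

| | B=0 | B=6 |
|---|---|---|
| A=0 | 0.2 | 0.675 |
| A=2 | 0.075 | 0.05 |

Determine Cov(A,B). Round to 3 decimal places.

-0.488

E[A] = 0.25,  E[B] = 4.35
E[AB] = 0.6
Cov(A,B) = E[AB] − E[A]E[B] = 0.6 − (0.25)(4.35) = -0.4875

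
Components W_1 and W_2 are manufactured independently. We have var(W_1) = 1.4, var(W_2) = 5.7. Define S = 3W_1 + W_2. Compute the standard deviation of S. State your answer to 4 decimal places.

By independence, var(S) = (3)²var(W_1) + (1)²var(W_2)
= (3)²·1.4 + (1)²·5.7 = 18.3
σ(S) = √18.3 ≈ 4.2778

4.2778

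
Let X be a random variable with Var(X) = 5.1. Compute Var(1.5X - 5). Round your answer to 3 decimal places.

11.475

Var(1.5X - 5) = (1.5)²·Var(X) = 2.25·5.1 = 11.475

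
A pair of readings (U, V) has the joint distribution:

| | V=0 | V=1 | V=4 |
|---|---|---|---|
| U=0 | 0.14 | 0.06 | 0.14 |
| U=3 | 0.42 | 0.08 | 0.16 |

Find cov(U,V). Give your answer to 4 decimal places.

E[U] = 1.98,  E[V] = 1.34
E[UV] = 2.16
cov(U,V) = E[UV] − E[U]E[V] = 2.16 − (1.98)(1.34) = -0.4932

-0.4932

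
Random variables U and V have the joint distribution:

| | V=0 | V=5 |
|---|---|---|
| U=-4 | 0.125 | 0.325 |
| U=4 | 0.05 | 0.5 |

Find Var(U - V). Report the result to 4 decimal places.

15.7494

E[U] = 0.4,  E[V] = 4.125,  E[UV] = 3.5
Var(U) = 16 − (0.4)² = 15.84;  Var(V) = 20.625 − (4.125)² = 3.609375
cov(U,V) = 3.5 − (0.4)(4.125) = 1.85
Var(U - V) = (1)²·15.84 + (-1)²·3.609375 + 2·(1)·(-1)·1.85 = 15.749375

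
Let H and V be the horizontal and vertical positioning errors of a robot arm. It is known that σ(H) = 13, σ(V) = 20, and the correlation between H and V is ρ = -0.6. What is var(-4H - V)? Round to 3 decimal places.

var(H) = (13)² = 169;  var(V) = (20)² = 400
Cov(H,V) = ρ·σ(H)·σ(V) = -0.6·13·20 = -156
var(-4H - V) = (-4)²·var(H) + (-1)²·var(V) + 2·(-4)·(-1)·Cov(H,V)
= 16·169 + 1·400 + 8·-156 = 1856

1856.000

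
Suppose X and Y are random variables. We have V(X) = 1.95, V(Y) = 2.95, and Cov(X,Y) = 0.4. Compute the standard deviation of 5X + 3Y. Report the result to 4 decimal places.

9.3434

V(5X + 3Y) = (5)²·V(X) + (3)²·V(Y) + 2·(5)·(3)·Cov(X,Y)
= 25·1.95 + 9·2.95 + 30·0.4 = 87.3
σ(5X + 3Y) = √87.3 ≈ 9.3434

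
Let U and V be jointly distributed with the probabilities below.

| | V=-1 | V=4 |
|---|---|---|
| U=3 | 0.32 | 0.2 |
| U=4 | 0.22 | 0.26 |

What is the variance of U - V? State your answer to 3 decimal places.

E[U] = 3.48,  E[V] = 1.3,  E[UV] = 4.72
var(U) = 12.36 − (3.48)² = 0.2496;  var(V) = 7.9 − (1.3)² = 6.21
Cov(U,V) = 4.72 − (3.48)(1.3) = 0.196
var(U - V) = (1)²·0.2496 + (-1)²·6.21 + 2·(1)·(-1)·0.196 = 6.0676

6.068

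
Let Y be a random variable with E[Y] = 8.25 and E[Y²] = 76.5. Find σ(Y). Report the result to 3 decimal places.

2.905

Var(Y) = 76.5 − (8.25)² = 8.4375
σ(Y) = √8.4375 ≈ 2.905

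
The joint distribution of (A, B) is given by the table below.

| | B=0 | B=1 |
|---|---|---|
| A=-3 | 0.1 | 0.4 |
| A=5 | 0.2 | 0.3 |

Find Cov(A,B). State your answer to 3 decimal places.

E[A] = 1,  E[B] = 0.7
E[AB] = 0.3
Cov(A,B) = E[AB] − E[A]E[B] = 0.3 − (1)(0.7) = -0.4

-0.400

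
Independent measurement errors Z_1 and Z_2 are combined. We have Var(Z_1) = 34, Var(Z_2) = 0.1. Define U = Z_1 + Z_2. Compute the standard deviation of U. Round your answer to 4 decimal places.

By independence, Var(U) = (1)²Var(Z_1) + (1)²Var(Z_2)
= (1)²·34 + (1)²·0.1 = 34.1
SD(U) = √34.1 ≈ 5.8395

5.8395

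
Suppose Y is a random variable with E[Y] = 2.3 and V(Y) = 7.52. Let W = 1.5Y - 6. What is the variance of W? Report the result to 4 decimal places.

16.9200

V(1.5Y - 6) = (1.5)²·V(Y) = 2.25·7.52 = 16.92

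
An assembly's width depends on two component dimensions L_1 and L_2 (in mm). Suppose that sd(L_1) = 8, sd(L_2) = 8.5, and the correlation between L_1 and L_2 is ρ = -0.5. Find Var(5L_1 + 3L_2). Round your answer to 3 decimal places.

1230.250

Var(L_1) = (8)² = 64;  Var(L_2) = (8.5)² = 72.25
Cov(L_1,L_2) = ρ·sd(L_1)·sd(L_2) = -0.5·8·8.5 = -34
Var(5L_1 + 3L_2) = (5)²·Var(L_1) + (3)²·Var(L_2) + 2·(5)·(3)·Cov(L_1,L_2)
= 25·64 + 9·72.25 + 30·-34 = 1230.25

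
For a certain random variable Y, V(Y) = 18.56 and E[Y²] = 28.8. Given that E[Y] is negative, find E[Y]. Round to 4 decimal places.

-3.2000

(E[Y])² = E[Y²] − V(Y) = 28.8 − 18.56 = 10.24
E[Y] = −√10.24 = -3.2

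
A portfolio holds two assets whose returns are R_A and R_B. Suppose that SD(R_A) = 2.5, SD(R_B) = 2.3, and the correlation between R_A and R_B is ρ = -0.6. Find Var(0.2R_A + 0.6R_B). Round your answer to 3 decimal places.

1.326

Var(R_A) = (2.5)² = 6.25;  Var(R_B) = (2.3)² = 5.29
Cov(R_A,R_B) = ρ·SD(R_A)·SD(R_B) = -0.6·2.5·2.3 = -3.45
Var(0.2R_A + 0.6R_B) = (0.2)²·Var(R_A) + (0.6)²·Var(R_B) + 2·(0.2)·(0.6)·Cov(R_A,R_B)
= 0.04·6.25 + 0.36·5.29 + 0.24·-3.45 = 1.3264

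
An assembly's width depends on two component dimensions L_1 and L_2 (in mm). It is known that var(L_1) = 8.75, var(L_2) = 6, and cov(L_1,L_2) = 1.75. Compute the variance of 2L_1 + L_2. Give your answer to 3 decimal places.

48.000

var(2L_1 + L_2) = (2)²·var(L_1) + (1)²·var(L_2) + 2·(2)·(1)·cov(L_1,L_2)
= 4·8.75 + 1·6 + 4·1.75 = 48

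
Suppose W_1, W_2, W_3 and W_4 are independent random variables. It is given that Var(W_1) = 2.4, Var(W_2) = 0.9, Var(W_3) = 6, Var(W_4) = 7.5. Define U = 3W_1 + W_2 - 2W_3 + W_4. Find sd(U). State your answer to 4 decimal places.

7.3485

By independence, Var(U) = (3)²Var(W_1) + (1)²Var(W_2) + (-2)²Var(W_3) + (1)²Var(W_4)
= (3)²·2.4 + (1)²·0.9 + (-2)²·6 + (1)²·7.5 = 54
sd(U) = √54 ≈ 7.3485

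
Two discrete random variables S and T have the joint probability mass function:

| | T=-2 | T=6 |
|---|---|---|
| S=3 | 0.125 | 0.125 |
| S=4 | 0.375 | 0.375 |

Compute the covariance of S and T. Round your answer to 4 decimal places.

0.0000

E[S] = 3.75,  E[T] = 2
E[ST] = 7.5
cov(S,T) = E[ST] − E[S]E[T] = 7.5 − (3.75)(2) = 0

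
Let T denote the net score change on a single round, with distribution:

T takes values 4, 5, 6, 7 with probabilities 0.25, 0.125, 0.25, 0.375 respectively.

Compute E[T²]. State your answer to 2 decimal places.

34.50

E[T²] = (4)²(0.25) + (5)²(0.125) + (6)²(0.25) + (7)²(0.375) = 34.5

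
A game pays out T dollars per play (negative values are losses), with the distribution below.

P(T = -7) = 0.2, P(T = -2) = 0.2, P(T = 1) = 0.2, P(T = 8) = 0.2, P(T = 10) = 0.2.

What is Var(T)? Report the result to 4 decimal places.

E[T] = (-7)(0.2) + (-2)(0.2) + (1)(0.2) + (8)(0.2) + (10)(0.2) = 2
E[T²] = (-7)²(0.2) + (-2)²(0.2) + (1)²(0.2) + (8)²(0.2) + (10)²(0.2) = 43.6
Var(T) = E[T²] − (E[T])² = 43.6 − (2)² = 39.6

39.6000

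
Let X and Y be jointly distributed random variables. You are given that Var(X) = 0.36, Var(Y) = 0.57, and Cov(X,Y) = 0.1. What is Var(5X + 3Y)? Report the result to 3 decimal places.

Var(5X + 3Y) = (5)²·Var(X) + (3)²·Var(Y) + 2·(5)·(3)·Cov(X,Y)
= 25·0.36 + 9·0.57 + 30·0.1 = 17.13

17.130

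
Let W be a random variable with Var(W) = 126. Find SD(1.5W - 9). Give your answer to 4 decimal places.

Var(1.5W - 9) = (1.5)²·126 = 283.5
SD(1.5W - 9) = √283.5 ≈ 16.8375

16.8375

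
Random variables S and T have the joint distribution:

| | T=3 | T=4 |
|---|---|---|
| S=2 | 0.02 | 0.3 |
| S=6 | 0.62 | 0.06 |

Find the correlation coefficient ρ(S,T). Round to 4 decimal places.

-0.8253

E[S] = 4.72,  E[T] = 3.36
E[ST] = 15.12
Cov(S,T) = E[ST] − E[S]E[T] = 15.12 − (4.72)(3.36) = -0.7392
Var(S) = 3.4816,  Var(T) = 0.2304
ρ = -0.7392 / √(3.4816·0.2304) ≈ -0.8253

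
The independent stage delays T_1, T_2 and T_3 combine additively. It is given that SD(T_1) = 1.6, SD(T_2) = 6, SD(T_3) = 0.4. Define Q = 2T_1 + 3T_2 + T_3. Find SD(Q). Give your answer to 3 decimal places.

Var(T_1) = 2.56, Var(T_2) = 36, Var(T_3) = 0.16
By independence, Var(Q) = (2)²Var(T_1) + (3)²Var(T_2) + (1)²Var(T_3)
= (2)²·2.56 + (3)²·36 + (1)²·0.16 = 334.4
SD(Q) = √334.4 ≈ 18.287

18.287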